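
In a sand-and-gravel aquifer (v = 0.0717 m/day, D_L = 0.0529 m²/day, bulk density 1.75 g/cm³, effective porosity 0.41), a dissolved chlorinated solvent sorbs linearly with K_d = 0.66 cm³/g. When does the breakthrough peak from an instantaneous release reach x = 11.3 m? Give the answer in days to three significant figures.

564 days

Retardation factor R = 1 + ρ_b·K_d/n = 1 + 1.75 × 0.66/0.41 = 3.817.
Sorption retards both mechanisms: v_R = v/R = 0.01878 m/day, D_R = D/R = 0.01386 m²/day.
Peak time from v_R²t² + 2D_R t − x² = 0: t = (√(D_R² + v_R²x²) − D_R)/v_R².
√(D_R² + v_R²x²) = √(0.01386² + 0.01878² × 11.3²) = 0.2127; v_R² = 0.0003527.
t = (0.2127 − 0.01386)/0.0003527 = 564 days.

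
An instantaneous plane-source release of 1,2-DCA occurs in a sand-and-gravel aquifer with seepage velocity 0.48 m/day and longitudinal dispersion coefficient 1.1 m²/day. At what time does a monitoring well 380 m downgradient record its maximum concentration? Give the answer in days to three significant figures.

For the 1D instantaneous-source solution, setting ∂C/∂t = 0 at fixed x gives v²t² + 2Dt − x² = 0, so t = (√(D² + v²x²) − D)/v².
√(D² + v²x²) = √(1.1² + 0.48² × 380²) = 182.4; v² = 0.2304.
t = (182.4 − 1.1)/0.2304 = 787 days (vs. the pure-advection estimate x/v = 792 d).

787 days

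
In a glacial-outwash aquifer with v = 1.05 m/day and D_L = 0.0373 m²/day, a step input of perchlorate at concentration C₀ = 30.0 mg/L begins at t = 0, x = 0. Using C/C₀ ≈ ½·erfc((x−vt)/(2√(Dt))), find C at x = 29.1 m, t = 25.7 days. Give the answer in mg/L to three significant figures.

1.90 mg/L

For a continuous step input, C/C₀ ≈ ½·erfc((x−vt)/(2√(Dt))).
vt = 1.05 × 25.7 = 26.985 m and 2√(Dt) = 2√(0.0373 × 25.7) = 1.958 m.
Argument (x−vt)/(2√(Dt)) = (29.1 − 26.985)/1.958 = 1.080; ½·erfc(1.080) = 0.06334.
C = 30.0 × 0.06334 = 1.90 mg/L.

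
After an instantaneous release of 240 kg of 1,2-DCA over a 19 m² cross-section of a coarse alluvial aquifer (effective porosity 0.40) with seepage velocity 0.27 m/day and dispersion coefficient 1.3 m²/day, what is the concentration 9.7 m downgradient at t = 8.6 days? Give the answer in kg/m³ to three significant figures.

For an instantaneous plane source, C(x,t) = M/(n_e·A·√(4πDt)) · exp(−(x−vt)²/(4Dt)), with n_e·A the pore (flow) area.
Plume center vt = 0.27 × 8.6 = 2.322 m, so the well at 9.7 m is 7.378 m downgradient of the peak.
√(4πDt) = 11.85 m, giving peak height M/(n_e·A·√(4πDt)) = 240/(0.40 × 19 × 11.85) = 2.665 kg/m³.
(x−vt)²/(4Dt) = (7.378)²/(4 × 1.3 × 8.6) = 1.217; exp(−1.217) = 0.2961.
C = 2.665 × 0.2961 = 0.789 kg/m³.

0.789 kg/m³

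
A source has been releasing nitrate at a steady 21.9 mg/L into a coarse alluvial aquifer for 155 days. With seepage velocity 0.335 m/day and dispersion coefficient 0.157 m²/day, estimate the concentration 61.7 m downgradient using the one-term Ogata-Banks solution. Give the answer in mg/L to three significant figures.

For a continuous step input, C/C₀ ≈ ½·erfc((x−vt)/(2√(Dt))).
vt = 0.335 × 155 = 51.925 m and 2√(Dt) = 2√(0.157 × 155) = 9.866 m.
Argument (x−vt)/(2√(Dt)) = (61.7 − 51.925)/9.866 = 0.9908; ½·erfc(0.9908) = 0.08058.
C = 21.9 × 0.08058 = 1.76 mg/L.

1.76 mg/L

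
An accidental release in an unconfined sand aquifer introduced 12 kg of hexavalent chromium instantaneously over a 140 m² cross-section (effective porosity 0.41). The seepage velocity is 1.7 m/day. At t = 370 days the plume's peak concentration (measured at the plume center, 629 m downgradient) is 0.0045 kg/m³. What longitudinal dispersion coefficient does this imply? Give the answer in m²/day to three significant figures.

At the plume center C_max = M/(n_e·A·√(4πDt)), so D = M²/(4πt·(n_e·A·C_max)²).
n_e·A·C_max = 0.41 × 140 × 0.0045 = 0.2583 kg/m.
D = 12²/(4π × 370 × 0.2583²) = 0.464 m²/day.

0.464 m²/day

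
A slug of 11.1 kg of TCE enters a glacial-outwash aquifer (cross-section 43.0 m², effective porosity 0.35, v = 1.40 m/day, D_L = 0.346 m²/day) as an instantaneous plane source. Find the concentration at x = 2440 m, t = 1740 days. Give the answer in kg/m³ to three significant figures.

For an instantaneous plane source, C(x,t) = M/(n_e·A·√(4πDt)) · exp(−(x−vt)²/(4Dt)), with n_e·A the pore (flow) area.
Plume center vt = 1.40 × 1740 = 2436 m, so the well at 2440 m is 4 m downgradient of the peak.
√(4πDt) = 86.98 m, giving peak height M/(n_e·A·√(4πDt)) = 11.1/(0.35 × 43.0 × 86.98) = 0.008479 kg/m³.
(x−vt)²/(4Dt) = (4)²/(4 × 0.346 × 1740) = 0.006644; exp(−0.006644) = 0.9934.
C = 0.008479 × 0.9934 = 0.00842 kg/m³.

0.00842 kg/m³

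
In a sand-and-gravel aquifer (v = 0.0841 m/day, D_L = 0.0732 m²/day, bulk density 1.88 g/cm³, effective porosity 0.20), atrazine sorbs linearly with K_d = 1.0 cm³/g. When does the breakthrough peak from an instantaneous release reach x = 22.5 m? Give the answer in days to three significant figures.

2680 days

Retardation factor R = 1 + ρ_b·K_d/n = 1 + 1.88 × 1.0/0.20 = 10.40.
Sorption retards both mechanisms: v_R = v/R = 0.008087 m/day, D_R = D/R = 0.007038 m²/day.
Peak time from v_R²t² + 2D_R t − x² = 0: t = (√(D_R² + v_R²x²) − D_R)/v_R².
√(D_R² + v_R²x²) = √(0.007038² + 0.008087² × 22.5²) = 0.1821; v_R² = 6.540e-05.
t = (0.1821 − 0.007038)/6.540e-05 = 2680 days.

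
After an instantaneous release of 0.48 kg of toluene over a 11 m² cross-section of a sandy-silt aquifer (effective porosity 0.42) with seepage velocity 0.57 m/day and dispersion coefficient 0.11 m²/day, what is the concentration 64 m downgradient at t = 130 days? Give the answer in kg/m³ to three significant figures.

For an instantaneous plane source, C(x,t) = M/(n_e·A·√(4πDt)) · exp(−(x−vt)²/(4Dt)), with n_e·A the pore (flow) area.
Plume center vt = 0.57 × 130 = 74.1 m, so the well at 64 m is 10.1 m upgradient of the peak.
√(4πDt) = 13.41 m, giving peak height M/(n_e·A·√(4πDt)) = 0.48/(0.42 × 11 × 13.41) = 0.007748 kg/m³.
(x−vt)²/(4Dt) = (-10.1)²/(4 × 0.11 × 130) = 1.783; exp(−1.783) = 0.1681.
C = 0.007748 × 0.1681 = 0.00130 kg/m³.

0.00130 kg/m³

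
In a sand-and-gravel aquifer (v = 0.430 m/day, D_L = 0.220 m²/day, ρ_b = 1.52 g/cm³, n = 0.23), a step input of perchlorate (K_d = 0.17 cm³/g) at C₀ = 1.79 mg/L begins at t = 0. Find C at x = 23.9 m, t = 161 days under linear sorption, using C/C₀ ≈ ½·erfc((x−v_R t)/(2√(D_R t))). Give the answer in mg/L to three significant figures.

Retardation factor R = 1 + ρ_b·K_d/n = 1 + 1.52 × 0.17/0.23 = 2.123.
Sorption retards both mechanisms: v_R = v/R = 0.2025 m/day, D_R = D/R = 0.1036 m²/day.
v_R·t = 0.2025 × 161 = 32.6025 m; 2√(D_R t) = 8.168 m; argument = (23.9 − 32.6025)/8.168 = -1.065.
C = C₀ × ½·erfc(-1.065) = 1.79 × 0.9340 = 1.67 mg/L.

1.67 mg/L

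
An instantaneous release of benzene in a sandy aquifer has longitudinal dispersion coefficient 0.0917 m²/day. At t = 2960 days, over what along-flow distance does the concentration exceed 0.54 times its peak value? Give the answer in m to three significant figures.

The plume is Gaussian with σ = √(2Dt) = √(2 × 0.0917 × 2960) = 23.30 m.
C/C_peak = exp(−Δx²/(2σ²)) = 0.54 ⇒ Δx = σ·√(−2 ln 0.54) = 23.30 × 1.110 = 25.86 m.
Width = 2Δx = 51.7 m.

51.7 m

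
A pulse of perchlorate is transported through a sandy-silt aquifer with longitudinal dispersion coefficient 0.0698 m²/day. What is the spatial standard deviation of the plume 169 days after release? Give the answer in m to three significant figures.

Dispersive spreading gives a Gaussian with σ² = 2Dt; advection only shifts the center.
σ = √(2 × 0.0698 × 169) = 4.86 m.

4.86 m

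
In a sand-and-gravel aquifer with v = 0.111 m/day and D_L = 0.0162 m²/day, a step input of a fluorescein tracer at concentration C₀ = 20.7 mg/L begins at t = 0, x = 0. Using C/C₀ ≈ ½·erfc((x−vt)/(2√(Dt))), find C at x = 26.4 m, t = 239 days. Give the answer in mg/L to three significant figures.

10.7 mg/L

For a continuous step input, C/C₀ ≈ ½·erfc((x−vt)/(2√(Dt))).
vt = 0.111 × 239 = 26.529 m and 2√(Dt) = 2√(0.0162 × 239) = 3.935 m.
Argument (x−vt)/(2√(Dt)) = (26.4 − 26.529)/3.935 = -0.03278; ½·erfc(-0.03278) = 0.5185.
C = 20.7 × 0.5185 = 10.7 mg/L.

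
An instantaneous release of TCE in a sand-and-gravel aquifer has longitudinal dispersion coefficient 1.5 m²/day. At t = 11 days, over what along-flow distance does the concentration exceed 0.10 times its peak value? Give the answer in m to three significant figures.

The plume is Gaussian with σ = √(2Dt) = √(2 × 1.5 × 11) = 5.745 m.
C/C_peak = exp(−Δx²/(2σ²)) = 0.10 ⇒ Δx = σ·√(−2 ln 0.10) = 5.745 × 2.146 = 12.33 m.
Width = 2Δx = 24.7 m.

24.7 m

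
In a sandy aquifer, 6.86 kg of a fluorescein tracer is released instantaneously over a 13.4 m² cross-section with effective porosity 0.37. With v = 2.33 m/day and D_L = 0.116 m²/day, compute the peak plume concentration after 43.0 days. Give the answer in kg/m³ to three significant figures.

0.175 kg/m³

The peak of an instantaneous 1D plume sits at x = vt; there the Gaussian factor is 1 and C_max = M/(n_e·A·√(4πDt)), where n_e·A is the pore area the mass is dissolved in.
√(4πDt) = √(4π × 0.116 × 43.0) = 7.917 m, so C_max = 6.86/(0.37 × 13.4 × 7.917) = 0.175 kg/m³.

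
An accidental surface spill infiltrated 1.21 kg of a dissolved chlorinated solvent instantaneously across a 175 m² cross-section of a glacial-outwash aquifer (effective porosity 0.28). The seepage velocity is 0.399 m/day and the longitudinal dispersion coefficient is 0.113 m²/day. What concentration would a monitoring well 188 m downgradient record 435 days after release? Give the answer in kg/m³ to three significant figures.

For an instantaneous plane source, C(x,t) = M/(n_e·A·√(4πDt)) · exp(−(x−vt)²/(4Dt)), with n_e·A the pore (flow) area.
Plume center vt = 0.399 × 435 = 173.565 m, so the well at 188 m is 14.435 m downgradient of the peak.
√(4πDt) = 24.85 m, giving peak height M/(n_e·A·√(4πDt)) = 1.21/(0.28 × 175 × 24.85) = 0.0009937 kg/m³.
(x−vt)²/(4Dt) = (14.435)²/(4 × 0.113 × 435) = 1.060; exp(−1.060) = 0.3465.
C = 0.0009937 × 0.3465 = 0.000344 kg/m³.

0.000344 kg/m³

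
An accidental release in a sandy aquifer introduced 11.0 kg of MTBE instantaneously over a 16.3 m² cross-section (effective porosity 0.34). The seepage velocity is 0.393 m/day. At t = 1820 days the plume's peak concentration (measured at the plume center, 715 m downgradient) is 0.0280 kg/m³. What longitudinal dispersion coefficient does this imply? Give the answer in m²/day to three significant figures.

0.220 m²/day

At the plume center C_max = M/(n_e·A·√(4πDt)), so D = M²/(4πt·(n_e·A·C_max)²).
n_e·A·C_max = 0.34 × 16.3 × 0.0280 = 0.1552 kg/m.
D = 11.0²/(4π × 1820 × 0.1552²) = 0.220 m²/day.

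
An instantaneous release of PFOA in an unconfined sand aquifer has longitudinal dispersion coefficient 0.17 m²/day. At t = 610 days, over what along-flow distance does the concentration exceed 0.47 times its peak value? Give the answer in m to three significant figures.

The plume is Gaussian with σ = √(2Dt) = √(2 × 0.17 × 610) = 14.40 m.
C/C_peak = exp(−Δx²/(2σ²)) = 0.47 ⇒ Δx = σ·√(−2 ln 0.47) = 14.40 × 1.229 = 17.70 m.
Width = 2Δx = 35.4 m.

35.4 m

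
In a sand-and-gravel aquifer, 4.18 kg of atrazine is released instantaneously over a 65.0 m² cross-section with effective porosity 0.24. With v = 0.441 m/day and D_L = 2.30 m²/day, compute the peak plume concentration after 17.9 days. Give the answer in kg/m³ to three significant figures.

The peak of an instantaneous 1D plume sits at x = vt; there the Gaussian factor is 1 and C_max = M/(n_e·A·√(4πDt)), where n_e·A is the pore area the mass is dissolved in.
√(4πDt) = √(4π × 2.30 × 17.9) = 22.75 m, so C_max = 4.18/(0.24 × 65.0 × 22.75) = 0.0118 kg/m³.

0.0118 kg/m³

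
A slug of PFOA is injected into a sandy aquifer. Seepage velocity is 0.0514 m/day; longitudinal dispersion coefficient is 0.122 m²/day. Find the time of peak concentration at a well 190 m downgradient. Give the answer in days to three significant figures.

3650 days

For the 1D instantaneous-source solution, setting ∂C/∂t = 0 at fixed x gives v²t² + 2Dt − x² = 0, so t = (√(D² + v²x²) − D)/v².
√(D² + v²x²) = √(0.122² + 0.0514² × 190²) = 9.767; v² = 0.00264196.
t = (9.767 − 0.122)/0.00264196 = 3650 days (vs. the pure-advection estimate x/v = 3700 d).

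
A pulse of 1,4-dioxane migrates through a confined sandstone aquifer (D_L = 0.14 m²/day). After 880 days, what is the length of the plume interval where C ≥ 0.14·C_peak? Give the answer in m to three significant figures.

62.3 m

The plume is Gaussian with σ = √(2Dt) = √(2 × 0.14 × 880) = 15.70 m.
C/C_peak = exp(−Δx²/(2σ²)) = 0.14 ⇒ Δx = σ·√(−2 ln 0.14) = 15.70 × 1.983 = 31.13 m.
Width = 2Δx = 62.3 m.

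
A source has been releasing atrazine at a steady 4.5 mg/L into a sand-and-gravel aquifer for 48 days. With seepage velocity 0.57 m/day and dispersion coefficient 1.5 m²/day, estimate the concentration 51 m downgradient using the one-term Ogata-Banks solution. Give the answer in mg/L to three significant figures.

0.110 mg/L

For a continuous step input, C/C₀ ≈ ½·erfc((x−vt)/(2√(Dt))).
vt = 0.57 × 48 = 27.36 m and 2√(Dt) = 2√(1.5 × 48) = 16.97 m.
Argument (x−vt)/(2√(Dt)) = (51 − 27.36)/16.97 = 1.393; ½·erfc(1.393) = 0.02442.
C = 4.5 × 0.02442 = 0.110 mg/L.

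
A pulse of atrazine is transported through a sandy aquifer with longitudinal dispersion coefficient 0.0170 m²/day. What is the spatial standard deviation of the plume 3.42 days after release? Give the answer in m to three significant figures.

Dispersive spreading gives a Gaussian with σ² = 2Dt; advection only shifts the center.
σ = √(2 × 0.0170 × 3.42) = 0.341 m.

0.341 m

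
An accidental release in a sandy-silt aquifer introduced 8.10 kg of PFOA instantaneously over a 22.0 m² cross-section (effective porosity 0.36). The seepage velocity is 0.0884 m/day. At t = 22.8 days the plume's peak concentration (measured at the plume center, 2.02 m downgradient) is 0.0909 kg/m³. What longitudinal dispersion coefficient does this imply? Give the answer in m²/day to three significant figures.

At the plume center C_max = M/(n_e·A·√(4πDt)), so D = M²/(4πt·(n_e·A·C_max)²).
n_e·A·C_max = 0.36 × 22.0 × 0.0909 = 0.7199 kg/m.
D = 8.10²/(4π × 22.8 × 0.7199²) = 0.442 m²/day.

0.442 m²/day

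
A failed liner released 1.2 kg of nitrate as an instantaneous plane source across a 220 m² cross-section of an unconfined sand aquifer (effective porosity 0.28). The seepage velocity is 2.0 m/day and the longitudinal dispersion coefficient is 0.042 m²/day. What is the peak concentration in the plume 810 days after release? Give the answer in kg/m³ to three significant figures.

The peak of an instantaneous 1D plume sits at x = vt; there the Gaussian factor is 1 and C_max = M/(n_e·A·√(4πDt)), where n_e·A is the pore area the mass is dissolved in.
√(4πDt) = √(4π × 0.042 × 810) = 20.68 m, so C_max = 1.2/(0.28 × 220 × 20.68) = 0.000942 kg/m³.

0.000942 kg/m³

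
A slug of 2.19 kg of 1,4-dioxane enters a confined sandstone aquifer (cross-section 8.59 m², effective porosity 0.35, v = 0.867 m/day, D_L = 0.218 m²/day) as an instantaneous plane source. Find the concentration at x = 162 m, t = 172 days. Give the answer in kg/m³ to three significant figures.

For an instantaneous plane source, C(x,t) = M/(n_e·A·√(4πDt)) · exp(−(x−vt)²/(4Dt)), with n_e·A the pore (flow) area.
Plume center vt = 0.867 × 172 = 149.124 m, so the well at 162 m is 12.876 m downgradient of the peak.
√(4πDt) = 21.71 m, giving peak height M/(n_e·A·√(4πDt)) = 2.19/(0.35 × 8.59 × 21.71) = 0.03355 kg/m³.
(x−vt)²/(4Dt) = (12.876)²/(4 × 0.218 × 172) = 1.105; exp(−1.105) = 0.3312.
C = 0.03355 × 0.3312 = 0.0111 kg/m³.

0.0111 kg/m³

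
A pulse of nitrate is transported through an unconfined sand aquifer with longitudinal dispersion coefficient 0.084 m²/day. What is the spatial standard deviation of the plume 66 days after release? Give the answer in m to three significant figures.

3.33 m

Dispersive spreading gives a Gaussian with σ² = 2Dt; advection only shifts the center.
σ = √(2 × 0.084 × 66) = 3.33 m.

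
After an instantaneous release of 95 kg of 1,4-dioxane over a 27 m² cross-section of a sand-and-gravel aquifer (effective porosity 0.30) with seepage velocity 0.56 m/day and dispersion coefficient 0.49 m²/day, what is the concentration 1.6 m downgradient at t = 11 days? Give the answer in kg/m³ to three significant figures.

For an instantaneous plane source, C(x,t) = M/(n_e·A·√(4πDt)) · exp(−(x−vt)²/(4Dt)), with n_e·A the pore (flow) area.
Plume center vt = 0.56 × 11 = 6.16 m, so the well at 1.6 m is 4.56 m upgradient of the peak.
√(4πDt) = 8.230 m, giving peak height M/(n_e·A·√(4πDt)) = 95/(0.30 × 27 × 8.230) = 1.425 kg/m³.
(x−vt)²/(4Dt) = (-4.56)²/(4 × 0.49 × 11) = 0.9645; exp(−0.9645) = 0.3812.
C = 1.425 × 0.3812 = 0.543 kg/m³.

0.543 kg/m³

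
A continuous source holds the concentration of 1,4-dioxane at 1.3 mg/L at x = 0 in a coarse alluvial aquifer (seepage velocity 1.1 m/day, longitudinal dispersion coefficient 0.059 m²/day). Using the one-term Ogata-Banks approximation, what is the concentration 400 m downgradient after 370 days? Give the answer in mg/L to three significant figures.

1.11 mg/L

For a continuous step input, C/C₀ ≈ ½·erfc((x−vt)/(2√(Dt))).
vt = 1.1 × 370 = 407 m and 2√(Dt) = 2√(0.059 × 370) = 9.345 m.
Argument (x−vt)/(2√(Dt)) = (400 − 407)/9.345 = -0.7491; ½·erfc(-0.7491) = 0.8553.
C = 1.3 × 0.8553 = 1.11 mg/L.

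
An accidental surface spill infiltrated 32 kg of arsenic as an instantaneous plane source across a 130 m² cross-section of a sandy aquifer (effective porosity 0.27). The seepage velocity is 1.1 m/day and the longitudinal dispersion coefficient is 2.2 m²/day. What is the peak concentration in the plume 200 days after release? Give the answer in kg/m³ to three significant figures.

The peak of an instantaneous 1D plume sits at x = vt; there the Gaussian factor is 1 and C_max = M/(n_e·A·√(4πDt)), where n_e·A is the pore area the mass is dissolved in.
√(4πDt) = √(4π × 2.2 × 200) = 74.36 m, so C_max = 32/(0.27 × 130 × 74.36) = 0.0123 kg/m³.

0.0123 kg/m³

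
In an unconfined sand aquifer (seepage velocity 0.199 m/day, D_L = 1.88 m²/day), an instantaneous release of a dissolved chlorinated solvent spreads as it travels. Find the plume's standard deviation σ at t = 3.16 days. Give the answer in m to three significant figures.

Dispersive spreading gives a Gaussian with σ² = 2Dt; advection only shifts the center.
σ = √(2 × 1.88 × 3.16) = 3.45 m.

3.45 m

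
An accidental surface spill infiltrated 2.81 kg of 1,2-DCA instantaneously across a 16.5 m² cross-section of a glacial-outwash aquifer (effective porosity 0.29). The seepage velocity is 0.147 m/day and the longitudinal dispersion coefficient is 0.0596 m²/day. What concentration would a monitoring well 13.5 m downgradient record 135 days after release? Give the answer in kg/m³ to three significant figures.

0.0167 kg/m³

For an instantaneous plane source, C(x,t) = M/(n_e·A·√(4πDt)) · exp(−(x−vt)²/(4Dt)), with n_e·A the pore (flow) area.
Plume center vt = 0.147 × 135 = 19.845 m, so the well at 13.5 m is 6.345 m upgradient of the peak.
√(4πDt) = 10.06 m, giving peak height M/(n_e·A·√(4πDt)) = 2.81/(0.29 × 16.5 × 10.06) = 0.05837 kg/m³.
(x−vt)²/(4Dt) = (-6.345)²/(4 × 0.0596 × 135) = 1.251; exp(−1.251) = 0.2862.
C = 0.05837 × 0.2862 = 0.0167 kg/m³.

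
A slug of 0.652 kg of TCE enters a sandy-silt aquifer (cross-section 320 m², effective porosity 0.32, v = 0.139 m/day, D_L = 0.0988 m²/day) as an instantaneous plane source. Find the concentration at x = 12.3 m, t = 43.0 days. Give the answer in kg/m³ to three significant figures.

For an instantaneous plane source, C(x,t) = M/(n_e·A·√(4πDt)) · exp(−(x−vt)²/(4Dt)), with n_e·A the pore (flow) area.
Plume center vt = 0.139 × 43.0 = 5.977 m, so the well at 12.3 m is 6.323 m downgradient of the peak.
√(4πDt) = 7.307 m, giving peak height M/(n_e·A·√(4πDt)) = 0.652/(0.32 × 320 × 7.307) = 0.0008714 kg/m³.
(x−vt)²/(4Dt) = (6.323)²/(4 × 0.0988 × 43.0) = 2.353; exp(−2.353) = 0.09508.
C = 0.0008714 × 0.09508 = 8.29e-05 kg/m³.

8.29e-05 kg/m³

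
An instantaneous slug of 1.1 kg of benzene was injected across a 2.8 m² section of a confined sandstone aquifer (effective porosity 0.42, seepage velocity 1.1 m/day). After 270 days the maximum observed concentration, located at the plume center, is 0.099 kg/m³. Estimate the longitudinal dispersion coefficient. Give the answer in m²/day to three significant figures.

0.0263 m²/day

At the plume center C_max = M/(n_e·A·√(4πDt)), so D = M²/(4πt·(n_e·A·C_max)²).
n_e·A·C_max = 0.42 × 2.8 × 0.099 = 0.1164 kg/m.
D = 1.1²/(4π × 270 × 0.1164²) = 0.0263 m²/day.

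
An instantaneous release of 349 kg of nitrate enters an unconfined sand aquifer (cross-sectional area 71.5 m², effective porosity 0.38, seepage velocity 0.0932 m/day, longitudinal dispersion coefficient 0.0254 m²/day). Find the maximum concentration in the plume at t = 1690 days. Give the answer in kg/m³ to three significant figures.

0.553 kg/m³

The peak of an instantaneous 1D plume sits at x = vt; there the Gaussian factor is 1 and C_max = M/(n_e·A·√(4πDt)), where n_e·A is the pore area the mass is dissolved in.
√(4πDt) = √(4π × 0.0254 × 1690) = 23.23 m, so C_max = 349/(0.38 × 71.5 × 23.23) = 0.553 kg/m³.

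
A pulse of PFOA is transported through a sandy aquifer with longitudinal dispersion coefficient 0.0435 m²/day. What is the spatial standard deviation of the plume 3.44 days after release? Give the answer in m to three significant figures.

0.547 m

Dispersive spreading gives a Gaussian with σ² = 2Dt; advection only shifts the center.
σ = √(2 × 0.0435 × 3.44) = 0.547 m.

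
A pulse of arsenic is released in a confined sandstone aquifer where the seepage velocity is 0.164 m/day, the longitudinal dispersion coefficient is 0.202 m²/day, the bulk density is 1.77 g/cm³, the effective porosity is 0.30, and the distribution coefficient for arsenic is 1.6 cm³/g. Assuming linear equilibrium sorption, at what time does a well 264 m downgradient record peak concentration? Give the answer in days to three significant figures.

Retardation factor R = 1 + ρ_b·K_d/n = 1 + 1.77 × 1.6/0.30 = 10.44.
Sorption retards both mechanisms: v_R = v/R = 0.01571 m/day, D_R = D/R = 0.01935 m²/day.
Peak time from v_R²t² + 2D_R t − x² = 0: t = (√(D_R² + v_R²x²) − D_R)/v_R².
√(D_R² + v_R²x²) = √(0.01935² + 0.01571² × 264²) = 4.147; v_R² = 0.0002468.
t = (4.147 − 0.01935)/0.0002468 = 16700 days.

16700 days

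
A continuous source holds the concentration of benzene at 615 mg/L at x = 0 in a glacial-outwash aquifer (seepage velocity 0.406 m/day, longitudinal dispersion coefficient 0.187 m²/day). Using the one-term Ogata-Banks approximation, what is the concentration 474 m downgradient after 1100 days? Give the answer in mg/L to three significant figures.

For a continuous step input, C/C₀ ≈ ½·erfc((x−vt)/(2√(Dt))).
vt = 0.406 × 1100 = 446.6 m and 2√(Dt) = 2√(0.187 × 1100) = 28.68 m.
Argument (x−vt)/(2√(Dt)) = (474 − 446.6)/28.68 = 0.9554; ½·erfc(0.9554) = 0.08833.
C = 615 × 0.08833 = 54.3 mg/L.

54.3 mg/L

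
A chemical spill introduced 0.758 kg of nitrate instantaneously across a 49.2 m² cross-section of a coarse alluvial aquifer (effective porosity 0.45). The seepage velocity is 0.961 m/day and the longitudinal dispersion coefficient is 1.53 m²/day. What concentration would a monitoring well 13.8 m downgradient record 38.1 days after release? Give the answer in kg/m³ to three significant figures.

For an instantaneous plane source, C(x,t) = M/(n_e·A·√(4πDt)) · exp(−(x−vt)²/(4Dt)), with n_e·A the pore (flow) area.
Plume center vt = 0.961 × 38.1 = 36.6141 m, so the well at 13.8 m is 22.8141 m upgradient of the peak.
√(4πDt) = 27.07 m, giving peak height M/(n_e·A·√(4πDt)) = 0.758/(0.45 × 49.2 × 27.07) = 0.001265 kg/m³.
(x−vt)²/(4Dt) = (-22.8141)²/(4 × 1.53 × 38.1) = 2.232; exp(−2.232) = 0.1073.
C = 0.001265 × 0.1073 = 0.000136 kg/m³.

0.000136 kg/m³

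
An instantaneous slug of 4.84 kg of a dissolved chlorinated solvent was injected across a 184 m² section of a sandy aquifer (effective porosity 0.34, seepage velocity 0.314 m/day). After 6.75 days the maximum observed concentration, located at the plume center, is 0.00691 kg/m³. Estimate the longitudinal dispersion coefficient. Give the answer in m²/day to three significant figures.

At the plume center C_max = M/(n_e·A·√(4πDt)), so D = M²/(4πt·(n_e·A·C_max)²).
n_e·A·C_max = 0.34 × 184 × 0.00691 = 0.4323 kg/m.
D = 4.84²/(4π × 6.75 × 0.4323²) = 1.48 m²/day.

1.48 m²/day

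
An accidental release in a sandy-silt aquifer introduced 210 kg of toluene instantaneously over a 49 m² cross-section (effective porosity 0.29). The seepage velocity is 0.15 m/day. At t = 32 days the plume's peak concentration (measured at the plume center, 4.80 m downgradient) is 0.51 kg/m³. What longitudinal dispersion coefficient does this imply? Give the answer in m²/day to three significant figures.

At the plume center C_max = M/(n_e·A·√(4πDt)), so D = M²/(4πt·(n_e·A·C_max)²).
n_e·A·C_max = 0.29 × 49 × 0.51 = 7.247 kg/m.
D = 210²/(4π × 32 × 7.247²) = 2.09 m²/day.

2.09 m²/day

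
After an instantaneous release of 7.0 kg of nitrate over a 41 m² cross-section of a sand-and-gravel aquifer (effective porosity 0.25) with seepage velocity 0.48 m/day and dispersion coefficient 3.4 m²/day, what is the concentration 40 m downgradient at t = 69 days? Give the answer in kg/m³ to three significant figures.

0.0120 kg/m³

For an instantaneous plane source, C(x,t) = M/(n_e·A·√(4πDt)) · exp(−(x−vt)²/(4Dt)), with n_e·A the pore (flow) area.
Plume center vt = 0.48 × 69 = 33.12 m, so the well at 40 m is 6.88 m downgradient of the peak.
√(4πDt) = 54.30 m, giving peak height M/(n_e·A·√(4πDt)) = 7.0/(0.25 × 41 × 54.30) = 0.01258 kg/m³.
(x−vt)²/(4Dt) = (6.88)²/(4 × 3.4 × 69) = 0.05044; exp(−0.05044) = 0.9508.
C = 0.01258 × 0.9508 = 0.0120 kg/m³.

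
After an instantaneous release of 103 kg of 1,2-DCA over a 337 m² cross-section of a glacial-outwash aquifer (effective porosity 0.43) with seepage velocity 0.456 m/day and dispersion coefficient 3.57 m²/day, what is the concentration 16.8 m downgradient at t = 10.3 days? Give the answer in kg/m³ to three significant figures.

For an instantaneous plane source, C(x,t) = M/(n_e·A·√(4πDt)) · exp(−(x−vt)²/(4Dt)), with n_e·A the pore (flow) area.
Plume center vt = 0.456 × 10.3 = 4.6968 m, so the well at 16.8 m is 12.1032 m downgradient of the peak.
√(4πDt) = 21.50 m, giving peak height M/(n_e·A·√(4πDt)) = 103/(0.43 × 337 × 21.50) = 0.03306 kg/m³.
(x−vt)²/(4Dt) = (12.1032)²/(4 × 3.57 × 10.3) = 0.9959; exp(−0.9959) = 0.3694.
C = 0.03306 × 0.3694 = 0.0122 kg/m³.

0.0122 kg/m³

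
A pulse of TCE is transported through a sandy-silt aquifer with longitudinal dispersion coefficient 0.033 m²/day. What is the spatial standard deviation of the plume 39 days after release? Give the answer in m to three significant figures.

Dispersive spreading gives a Gaussian with σ² = 2Dt; advection only shifts the center.
σ = √(2 × 0.033 × 39) = 1.60 m.

1.60 m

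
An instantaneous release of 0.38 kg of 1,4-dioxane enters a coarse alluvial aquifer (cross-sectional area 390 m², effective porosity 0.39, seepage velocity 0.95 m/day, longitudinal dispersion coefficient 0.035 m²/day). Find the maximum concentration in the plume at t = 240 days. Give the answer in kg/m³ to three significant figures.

The peak of an instantaneous 1D plume sits at x = vt; there the Gaussian factor is 1 and C_max = M/(n_e·A·√(4πDt)), where n_e·A is the pore area the mass is dissolved in.
√(4πDt) = √(4π × 0.035 × 240) = 10.27 m, so C_max = 0.38/(0.39 × 390 × 10.27) = 0.000243 kg/m³.

0.000243 kg/m³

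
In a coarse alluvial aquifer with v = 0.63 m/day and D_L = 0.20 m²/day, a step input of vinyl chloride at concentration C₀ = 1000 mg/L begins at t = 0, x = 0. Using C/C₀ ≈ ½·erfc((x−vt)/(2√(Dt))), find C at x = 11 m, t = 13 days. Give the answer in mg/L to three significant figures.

109 mg/L

For a continuous step input, C/C₀ ≈ ½·erfc((x−vt)/(2√(Dt))).
vt = 0.63 × 13 = 8.19 m and 2√(Dt) = 2√(0.20 × 13) = 3.225 m.
Argument (x−vt)/(2√(Dt)) = (11 − 8.19)/3.225 = 0.8713; ½·erfc(0.8713) = 0.1089.
C = 1000 × 0.1089 = 109 mg/L.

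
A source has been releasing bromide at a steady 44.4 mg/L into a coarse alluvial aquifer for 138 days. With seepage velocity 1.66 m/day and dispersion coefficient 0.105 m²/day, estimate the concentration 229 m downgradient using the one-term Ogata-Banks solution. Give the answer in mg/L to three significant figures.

For a continuous step input, C/C₀ ≈ ½·erfc((x−vt)/(2√(Dt))).
vt = 1.66 × 138 = 229.08 m and 2√(Dt) = 2√(0.105 × 138) = 7.613 m.
Argument (x−vt)/(2√(Dt)) = (229 − 229.08)/7.613 = -0.01051; ½·erfc(-0.01051) = 0.5059.
C = 44.4 × 0.5059 = 22.5 mg/L.

22.5 mg/L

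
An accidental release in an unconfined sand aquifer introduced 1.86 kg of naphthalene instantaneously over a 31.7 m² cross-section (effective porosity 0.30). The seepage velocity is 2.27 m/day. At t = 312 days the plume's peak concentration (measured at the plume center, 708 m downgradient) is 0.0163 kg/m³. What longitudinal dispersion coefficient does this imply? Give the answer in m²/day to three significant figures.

0.0367 m²/day

At the plume center C_max = M/(n_e·A·√(4πDt)), so D = M²/(4πt·(n_e·A·C_max)²).
n_e·A·C_max = 0.30 × 31.7 × 0.0163 = 0.1550 kg/m.
D = 1.86²/(4π × 312 × 0.1550²) = 0.0367 m²/day.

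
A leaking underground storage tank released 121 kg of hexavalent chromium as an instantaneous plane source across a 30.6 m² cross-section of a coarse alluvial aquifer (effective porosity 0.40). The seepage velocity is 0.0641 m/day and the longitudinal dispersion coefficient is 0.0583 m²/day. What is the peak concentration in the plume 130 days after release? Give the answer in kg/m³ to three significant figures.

1.01 kg/m³

The peak of an instantaneous 1D plume sits at x = vt; there the Gaussian factor is 1 and C_max = M/(n_e·A·√(4πDt)), where n_e·A is the pore area the mass is dissolved in.
√(4πDt) = √(4π × 0.0583 × 130) = 9.759 m, so C_max = 121/(0.40 × 30.6 × 9.759) = 1.01 kg/m³.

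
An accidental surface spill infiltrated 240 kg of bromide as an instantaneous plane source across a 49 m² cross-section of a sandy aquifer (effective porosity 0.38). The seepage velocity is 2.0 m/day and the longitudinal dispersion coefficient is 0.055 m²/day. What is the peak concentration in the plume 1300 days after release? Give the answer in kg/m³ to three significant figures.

The peak of an instantaneous 1D plume sits at x = vt; there the Gaussian factor is 1 and C_max = M/(n_e·A·√(4πDt)), where n_e·A is the pore area the mass is dissolved in.
√(4πDt) = √(4π × 0.055 × 1300) = 29.97 m, so C_max = 240/(0.38 × 49 × 29.97) = 0.430 kg/m³.

0.430 kg/m³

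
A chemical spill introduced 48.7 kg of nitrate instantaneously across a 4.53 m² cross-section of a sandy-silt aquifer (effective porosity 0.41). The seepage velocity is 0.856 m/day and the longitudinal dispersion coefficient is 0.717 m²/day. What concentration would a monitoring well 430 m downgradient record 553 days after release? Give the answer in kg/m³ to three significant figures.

0.113 kg/m³

For an instantaneous plane source, C(x,t) = M/(n_e·A·√(4πDt)) · exp(−(x−vt)²/(4Dt)), with n_e·A the pore (flow) area.
Plume center vt = 0.856 × 553 = 473.368 m, so the well at 430 m is 43.368 m upgradient of the peak.
√(4πDt) = 70.59 m, giving peak height M/(n_e·A·√(4πDt)) = 48.7/(0.41 × 4.53 × 70.59) = 0.3715 kg/m³.
(x−vt)²/(4Dt) = (-43.368)²/(4 × 0.717 × 553) = 1.186; exp(−1.186) = 0.3054.
C = 0.3715 × 0.3054 = 0.113 kg/m³.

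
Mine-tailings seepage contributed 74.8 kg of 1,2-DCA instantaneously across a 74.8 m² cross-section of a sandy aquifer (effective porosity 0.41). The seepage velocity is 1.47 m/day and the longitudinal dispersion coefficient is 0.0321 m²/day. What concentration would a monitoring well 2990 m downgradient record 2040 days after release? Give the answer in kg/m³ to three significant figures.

0.0633 kg/m³

For an instantaneous plane source, C(x,t) = M/(n_e·A·√(4πDt)) · exp(−(x−vt)²/(4Dt)), with n_e·A the pore (flow) area.
Plume center vt = 1.47 × 2040 = 2998.8 m, so the well at 2990 m is 8.8 m upgradient of the peak.
√(4πDt) = 28.69 m, giving peak height M/(n_e·A·√(4πDt)) = 74.8/(0.41 × 74.8 × 28.69) = 0.08501 kg/m³.
(x−vt)²/(4Dt) = (-8.8)²/(4 × 0.0321 × 2040) = 0.2956; exp(−0.2956) = 0.7441.
C = 0.08501 × 0.7441 = 0.0633 kg/m³.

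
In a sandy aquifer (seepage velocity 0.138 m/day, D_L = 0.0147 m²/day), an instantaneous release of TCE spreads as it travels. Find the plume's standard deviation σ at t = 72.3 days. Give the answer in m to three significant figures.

Dispersive spreading gives a Gaussian with σ² = 2Dt; advection only shifts the center.
σ = √(2 × 0.0147 × 72.3) = 1.46 m.

1.46 m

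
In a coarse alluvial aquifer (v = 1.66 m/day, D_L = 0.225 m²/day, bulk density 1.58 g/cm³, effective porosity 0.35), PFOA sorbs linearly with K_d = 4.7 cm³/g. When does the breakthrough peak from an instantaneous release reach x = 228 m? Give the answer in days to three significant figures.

3050 days

Retardation factor R = 1 + ρ_b·K_d/n = 1 + 1.58 × 4.7/0.35 = 22.22.
Sorption retards both mechanisms: v_R = v/R = 0.07471 m/day, D_R = D/R = 0.01013 m²/day.
Peak time from v_R²t² + 2D_R t − x² = 0: t = (√(D_R² + v_R²x²) − D_R)/v_R².
√(D_R² + v_R²x²) = √(0.01013² + 0.07471² × 228²) = 17.03; v_R² = 0.005582.
t = (17.03 − 0.01013)/0.005582 = 3050 days.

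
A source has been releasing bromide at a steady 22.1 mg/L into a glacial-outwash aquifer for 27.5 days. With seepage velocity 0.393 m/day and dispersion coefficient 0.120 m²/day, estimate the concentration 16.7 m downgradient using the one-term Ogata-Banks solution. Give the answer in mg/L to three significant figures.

0.241 mg/L

For a continuous step input, C/C₀ ≈ ½·erfc((x−vt)/(2√(Dt))).
vt = 0.393 × 27.5 = 10.8075 m and 2√(Dt) = 2√(0.120 × 27.5) = 3.633 m.
Argument (x−vt)/(2√(Dt)) = (16.7 − 10.8075)/3.633 = 1.622; ½·erfc(1.622) = 0.01090.
C = 22.1 × 0.01090 = 0.241 mg/L.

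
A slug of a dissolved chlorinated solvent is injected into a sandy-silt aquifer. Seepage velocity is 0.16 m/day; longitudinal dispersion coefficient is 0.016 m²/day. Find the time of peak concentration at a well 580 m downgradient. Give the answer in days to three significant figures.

3620 days

For the 1D instantaneous-source solution, setting ∂C/∂t = 0 at fixed x gives v²t² + 2Dt − x² = 0, so t = (√(D² + v²x²) − D)/v².
√(D² + v²x²) = √(0.016² + 0.16² × 580²) = 92.80; v² = 0.0256.
t = (92.80 − 0.016)/0.0256 = 3620 days (vs. the pure-advection estimate x/v = 3620 d).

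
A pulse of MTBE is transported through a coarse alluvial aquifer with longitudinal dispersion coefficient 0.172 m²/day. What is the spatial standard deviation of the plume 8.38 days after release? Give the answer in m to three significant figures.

Dispersive spreading gives a Gaussian with σ² = 2Dt; advection only shifts the center.
σ = √(2 × 0.172 × 8.38) = 1.70 m.

1.70 m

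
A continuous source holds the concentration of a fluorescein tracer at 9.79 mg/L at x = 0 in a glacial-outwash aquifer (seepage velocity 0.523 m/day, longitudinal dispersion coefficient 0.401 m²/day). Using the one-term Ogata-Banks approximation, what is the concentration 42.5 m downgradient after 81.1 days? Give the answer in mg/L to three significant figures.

4.85 mg/L

For a continuous step input, C/C₀ ≈ ½·erfc((x−vt)/(2√(Dt))).
vt = 0.523 × 81.1 = 42.4153 m and 2√(Dt) = 2√(0.401 × 81.1) = 11.41 m.
Argument (x−vt)/(2√(Dt)) = (42.5 − 42.4153)/11.41 = 0.007423; ½·erfc(0.007423) = 0.4958.
C = 9.79 × 0.4958 = 4.85 mg/L.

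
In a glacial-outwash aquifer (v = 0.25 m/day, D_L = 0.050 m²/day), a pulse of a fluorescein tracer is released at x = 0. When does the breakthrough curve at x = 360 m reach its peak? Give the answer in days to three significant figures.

For the 1D instantaneous-source solution, setting ∂C/∂t = 0 at fixed x gives v²t² + 2Dt − x² = 0, so t = (√(D² + v²x²) − D)/v².
√(D² + v²x²) = √(0.050² + 0.25² × 360²) = 90.00; v² = 0.0625.
t = (90.00 − 0.050)/0.0625 = 1440 days (vs. the pure-advection estimate x/v = 1440 d).

1440 days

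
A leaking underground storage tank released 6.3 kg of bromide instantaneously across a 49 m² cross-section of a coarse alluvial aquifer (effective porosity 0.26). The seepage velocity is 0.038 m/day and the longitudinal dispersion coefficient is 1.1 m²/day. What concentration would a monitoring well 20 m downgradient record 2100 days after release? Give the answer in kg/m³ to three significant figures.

0.00197 kg/m³

For an instantaneous plane source, C(x,t) = M/(n_e·A·√(4πDt)) · exp(−(x−vt)²/(4Dt)), with n_e·A the pore (flow) area.
Plume center vt = 0.038 × 2100 = 79.8 m, so the well at 20 m is 59.8 m upgradient of the peak.
√(4πDt) = 170.4 m, giving peak height M/(n_e·A·√(4πDt)) = 6.3/(0.26 × 49 × 170.4) = 0.002902 kg/m³.
(x−vt)²/(4Dt) = (-59.8)²/(4 × 1.1 × 2100) = 0.3870; exp(−0.3870) = 0.6791.
C = 0.002902 × 0.6791 = 0.00197 kg/m³.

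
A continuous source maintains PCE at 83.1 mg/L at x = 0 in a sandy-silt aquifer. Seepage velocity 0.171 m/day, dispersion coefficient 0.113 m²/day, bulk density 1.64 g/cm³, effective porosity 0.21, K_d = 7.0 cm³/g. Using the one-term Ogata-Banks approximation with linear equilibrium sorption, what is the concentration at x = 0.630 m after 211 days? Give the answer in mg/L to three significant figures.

Retardation factor R = 1 + ρ_b·K_d/n = 1 + 1.64 × 7.0/0.21 = 55.67.
Sorption retards both mechanisms: v_R = v/R = 0.003072 m/day, D_R = D/R = 0.002030 m²/day.
v_R·t = 0.003072 × 211 = 0.648192 m; 2√(D_R t) = 1.309 m; argument = (0.630 − 0.648192)/1.309 = -0.01390.
C = C₀ × ½·erfc(-0.01390) = 83.1 × 0.5078 = 42.2 mg/L.

42.2 mg/L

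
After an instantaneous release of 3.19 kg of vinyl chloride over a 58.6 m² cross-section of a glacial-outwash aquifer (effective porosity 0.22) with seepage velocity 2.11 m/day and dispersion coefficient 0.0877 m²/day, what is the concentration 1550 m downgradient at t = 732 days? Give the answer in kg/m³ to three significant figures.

For an instantaneous plane source, C(x,t) = M/(n_e·A·√(4πDt)) · exp(−(x−vt)²/(4Dt)), with n_e·A the pore (flow) area.
Plume center vt = 2.11 × 732 = 1544.52 m, so the well at 1550 m is 5.48 m downgradient of the peak.
√(4πDt) = 28.40 m, giving peak height M/(n_e·A·√(4πDt)) = 3.19/(0.22 × 58.6 × 28.40) = 0.008713 kg/m³.
(x−vt)²/(4Dt) = (5.48)²/(4 × 0.0877 × 732) = 0.1169; exp(−0.1169) = 0.8897.
C = 0.008713 × 0.8897 = 0.00775 kg/m³.

0.00775 kg/m³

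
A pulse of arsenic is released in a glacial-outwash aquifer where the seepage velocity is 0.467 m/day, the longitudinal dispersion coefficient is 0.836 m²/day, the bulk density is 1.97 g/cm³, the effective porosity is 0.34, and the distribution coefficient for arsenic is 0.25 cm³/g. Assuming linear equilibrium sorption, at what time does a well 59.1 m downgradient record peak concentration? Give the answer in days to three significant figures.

Retardation factor R = 1 + ρ_b·K_d/n = 1 + 1.97 × 0.25/0.34 = 2.449.
Sorption retards both mechanisms: v_R = v/R = 0.1907 m/day, D_R = D/R = 0.3414 m²/day.
Peak time from v_R²t² + 2D_R t − x² = 0: t = (√(D_R² + v_R²x²) − D_R)/v_R².
√(D_R² + v_R²x²) = √(0.3414² + 0.1907² × 59.1²) = 11.28; v_R² = 0.03637.
t = (11.28 − 0.3414)/0.03637 = 301 days.

301 days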